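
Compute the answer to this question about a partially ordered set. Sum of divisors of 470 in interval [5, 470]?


Interval [5,470] in divisors of 470: [5, 10, 235, 470]
Sum = 720


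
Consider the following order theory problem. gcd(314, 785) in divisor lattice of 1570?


Meet=gcd.
gcd(314,785)=157


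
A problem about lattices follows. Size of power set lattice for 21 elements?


Power set = 2^n.
2^21 = 2097152


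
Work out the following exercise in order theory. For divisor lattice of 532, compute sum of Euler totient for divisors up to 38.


Divisors of 532 up to 38: [1, 2, 4, 7, 14, 19, 28, 38]
phi values: [1, 1, 2, 6, 6, 18, 12, 18]
Sum = 64


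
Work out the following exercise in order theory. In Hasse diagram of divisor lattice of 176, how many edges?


A cover relation a -< b holds when a < b with no c strictly between.
Cover relations:
  1 -< 2
  1 -< 11
  2 -< 4
  2 -< 22
  4 -< 8
  4 -< 44
  8 -< 16
  8 -< 88
  ...5 more
Total: 13


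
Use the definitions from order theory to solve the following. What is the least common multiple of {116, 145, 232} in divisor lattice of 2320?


In a divisor lattice, join = lcm (least common multiple).
Compute lcm iteratively: start with first element, then lcm(current, next).
Elements: [116, 145, 232]
lcm(116,145) = 580
lcm(580,232) = 1160
Final lcm = 1160


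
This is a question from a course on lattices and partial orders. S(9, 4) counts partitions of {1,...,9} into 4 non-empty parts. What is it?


S(n,k) = k*S(n-1,k) + S(n-1,k-1).
S(8,4) = 1701, S(8,3) = 966
S(9,4) = 4*1701 + 966 = 6804 + 966
S(9,4) = 7770


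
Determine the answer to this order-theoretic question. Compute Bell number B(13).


B(n) = number of set partitions of an n-element set.
B(n) satisfies the recurrence: B(n+1) = sum_k C(n,k)*B(k).
B(13) = 27644437


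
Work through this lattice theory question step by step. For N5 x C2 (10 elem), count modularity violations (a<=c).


Modular law: if a <= c then a v (b ^ c) = (a v b) ^ c.
Check all triples (a,b,c) with a <= c among 10 elements.
  e.g. a=(a,0), b=(c,0), c=(b,0): lhs=(a,0) != rhs=(b,0)
  e.g. a=(a,0), b=(c,1), c=(b,0): lhs=(a,0) != rhs=(b,0)
Total violating triples: 6


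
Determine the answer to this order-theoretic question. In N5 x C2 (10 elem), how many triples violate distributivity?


Distributive law: a ^ (b v c) = (a ^ b) v (a ^ c).
Check all 10^3 = 1000 ordered triples (a,b,c).
  e.g. a=(b,0), b=(a,0), c=(c,0): lhs=(b,0) != rhs=(a,0)
  e.g. a=(b,0), b=(a,0), c=(c,1): lhs=(b,0) != rhs=(a,0)
Total violating triples: 16


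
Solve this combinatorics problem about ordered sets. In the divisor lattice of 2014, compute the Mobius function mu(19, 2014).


In a divisor lattice, mu(a,b) = mu(b/a) where mu is the classical Mobius function.
b/a = 2014/19 = 106
Prime factorization of 106: primes [2, 53]
106 is squarefree with 2 prime factor(s), so mu(106) = (-1)^2 = 1


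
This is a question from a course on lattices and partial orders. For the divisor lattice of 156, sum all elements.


sigma(n) = sum of divisors.
Divisors of 156: [1, 2, 3, 4, 6, 12, 13, 26, 39, 52, 78, 156]
Sum = 392


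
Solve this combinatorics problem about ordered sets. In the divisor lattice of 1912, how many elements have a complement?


An element a is complemented if some b has a meet b = bottom, a join b = top.
a is complemented iff gcd(a, n/a)=1, i.e. a is a unitary divisor of 1912.
Complemented elements: 1, 8, 239, 1912
Count: 4


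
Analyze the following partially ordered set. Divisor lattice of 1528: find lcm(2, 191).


In a divisor lattice, join = lcm (least common multiple).
gcd(2,191) = 1
lcm(2,191) = 2*191/gcd = 382/1 = 382


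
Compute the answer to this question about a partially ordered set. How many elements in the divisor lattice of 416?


Divisors of 416: [1, 2, 4, 8, 13, 16, 26, 32, 52, 104, 208, 416]
Count: 12


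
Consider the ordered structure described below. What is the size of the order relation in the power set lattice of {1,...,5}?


The order relation is {(a,b) : a <= b}, reflexive so it includes (a,a).
Examples: ({},{}), ({},{1,2}), ({},{1,2,3}), ({},{1,2,3,4}), ({},{1,2,3,4,5}), ...
Total ordered pairs: 243


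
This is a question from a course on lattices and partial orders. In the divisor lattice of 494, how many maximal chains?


A maximal chain goes from the minimum element to a maximal element via cover relations.
Counting all min-to-max paths in the cover graph.
Total maximal chains: 6


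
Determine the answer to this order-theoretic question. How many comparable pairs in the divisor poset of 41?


A comparable pair {a,b} has a < b or b < a in the order.
Count unordered pairs where one element is strictly below the other.
Examples: {1,41}
Total comparable pairs: 1


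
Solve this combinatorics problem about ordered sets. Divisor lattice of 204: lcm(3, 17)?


Join=lcm.
gcd(3,17)=1
lcm=51


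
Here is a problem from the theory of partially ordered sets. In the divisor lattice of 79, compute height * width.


Height = length of longest chain minus 1; width = size of largest antichain.
A maximum chain: 1 | 79  (height 1).
A maximum antichain: {1}  (width 1).
Product = 1 * 1 = 1


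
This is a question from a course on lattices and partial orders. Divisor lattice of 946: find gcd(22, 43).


In a divisor lattice, meet = gcd (greatest common divisor).
By Euclidean algorithm or factoring: gcd(22,43) = 1


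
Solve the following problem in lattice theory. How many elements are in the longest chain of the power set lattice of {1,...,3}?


A chain is a totally ordered subset; we count the number of elements in a maximum chain.
Compute, for each element x, the size of the longest chain ending at x:
  {}: 1
  {1}: 2
  {2}: 2
  {3}: 2
  {1,2}: 3
  {1,3}: 3
  ...
A maximum chain: {} < {1} < {1,2} < {1,2,3}
Number of elements in the longest chain: 4


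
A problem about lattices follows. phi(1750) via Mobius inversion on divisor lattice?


phi(n) = n * prod_{p|n} (1 - 1/p).
Prime divisors of 1750: [2, 5, 7]
phi(1750) = 1750 * (1 - 1/2) * (1 - 1/5) * (1 - 1/7)
phi(1750) = 600


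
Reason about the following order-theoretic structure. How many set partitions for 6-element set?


B(n) = number of set partitions of an n-element set.
B(n) satisfies the recurrence: B(n+1) = sum_k C(n,k)*B(k).
B(6) = 203


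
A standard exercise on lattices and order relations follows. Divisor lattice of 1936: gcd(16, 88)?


Meet=gcd.
gcd(16,88)=8


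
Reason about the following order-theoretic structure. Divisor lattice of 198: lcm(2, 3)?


Join=lcm.
gcd(2,3)=1
lcm=6


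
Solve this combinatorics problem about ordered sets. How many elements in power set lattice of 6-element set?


Power set = 2^n.
2^6 = 64


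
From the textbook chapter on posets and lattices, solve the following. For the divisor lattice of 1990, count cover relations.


A cover relation a -< b holds when a < b with no c strictly between.
Cover relations:
  1 -< 2
  1 -< 5
  1 -< 199
  2 -< 10
  2 -< 398
  5 -< 10
  5 -< 995
  10 -< 1990
  ...4 more
Total: 12


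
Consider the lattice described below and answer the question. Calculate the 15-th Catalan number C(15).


C(n) = C(2n, n) / (n+1).
C(30, 15) = 155117520
C(15) = 155117520 / 16 = 9694845


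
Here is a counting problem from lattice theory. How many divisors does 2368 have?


Divisors of 2368: [1, 2, 4, 8, 16, 32, 37, 64, 74, 148, 296, 592, 1184, 2368]
Count: 14


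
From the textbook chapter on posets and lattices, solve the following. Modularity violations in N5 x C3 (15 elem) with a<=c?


Modular law: if a <= c then a v (b ^ c) = (a v b) ^ c.
Check all triples (a,b,c) with a <= c among 15 elements.
  e.g. a=(a,0), b=(c,0), c=(b,0): lhs=(a,0) != rhs=(b,0)
  e.g. a=(a,0), b=(c,1), c=(b,0): lhs=(a,0) != rhs=(b,0)
Total violating triples: 18


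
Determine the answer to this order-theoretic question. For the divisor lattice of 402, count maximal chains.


A maximal chain goes from the minimum element to a maximal element via cover relations.
Counting all min-to-max paths in the cover graph.
Total maximal chains: 6


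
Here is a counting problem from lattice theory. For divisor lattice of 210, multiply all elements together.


Divisors of 210: [1, 2, 3, 5, 6, 7, 10, 14, 15, 21, 30, 35, 42, 70, 105, 210]
Product = n^(d(n)/2) = 210^(16/2)
Product = 3782285936100000000


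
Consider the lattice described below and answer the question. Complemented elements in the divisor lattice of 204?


An element a is complemented if some b has a meet b = bottom, a join b = top.
a is complemented iff gcd(a, n/a)=1, i.e. a is a unitary divisor of 204.
Complemented elements: 1, 3, 4, 12, 17, 51, ... (2 more)
Count: 8


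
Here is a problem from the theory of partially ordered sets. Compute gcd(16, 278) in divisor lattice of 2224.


In a divisor lattice, meet = gcd (greatest common divisor).
By Euclidean algorithm or factoring: gcd(16,278) = 2


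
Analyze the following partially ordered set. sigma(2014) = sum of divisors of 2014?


sigma(n) = sum of divisors.
Divisors of 2014: [1, 2, 19, 38, 53, 106, 1007, 2014]
Sum = 3240


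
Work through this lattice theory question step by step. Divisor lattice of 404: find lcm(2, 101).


In a divisor lattice, join = lcm (least common multiple).
gcd(2,101) = 1
lcm(2,101) = 2*101/gcd = 202/1 = 202


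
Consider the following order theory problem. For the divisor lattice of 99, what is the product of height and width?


Height = length of longest chain minus 1; width = size of largest antichain.
A maximum chain: 1 | 11 | 33 | 99  (height 3).
A maximum antichain: {3, 11}  (width 2).
Product = 3 * 2 = 6


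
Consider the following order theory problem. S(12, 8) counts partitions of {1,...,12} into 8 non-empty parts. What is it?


S(n,k) = k*S(n-1,k) + S(n-1,k-1).
S(11,8) = 11880, S(11,7) = 63987
S(12,8) = 8*11880 + 63987 = 95040 + 63987
S(12,8) = 159027


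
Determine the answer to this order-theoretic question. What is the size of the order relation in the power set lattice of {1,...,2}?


The order relation is {(a,b) : a <= b}, reflexive so it includes (a,a).
Examples: ({},{}), ({},{1,2}), ({},{1}), ({},{2}), ({1,2},{1,2}), ...
Total ordered pairs: 9


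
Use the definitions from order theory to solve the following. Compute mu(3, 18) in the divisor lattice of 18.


In a divisor lattice, mu(a,b) = mu(b/a) where mu is the classical Mobius function.
b/a = 18/3 = 6
Prime factorization of 6: primes [2, 3]
6 is squarefree with 2 prime factor(s), so mu(6) = (-1)^2 = 1


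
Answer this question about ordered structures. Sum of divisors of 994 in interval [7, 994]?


Interval [7,994] in divisors of 994: [7, 14, 497, 994]
Sum = 1512


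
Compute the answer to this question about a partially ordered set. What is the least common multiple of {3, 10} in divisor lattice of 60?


In a divisor lattice, join = lcm (least common multiple).
Compute lcm iteratively: start with first element, then lcm(current, next).
Elements: [3, 10]
lcm(3,10) = 30
Final lcm = 30


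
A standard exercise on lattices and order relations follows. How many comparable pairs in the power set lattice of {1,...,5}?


A comparable pair {a,b} has a < b or b < a in the order.
Count unordered pairs where one element is strictly below the other.
Examples: {{},{1}}, {{},{2}}, {{},{3}}, {{},{4}}, ...
Total comparable pairs: 211


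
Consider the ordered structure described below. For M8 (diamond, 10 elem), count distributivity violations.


Distributive law: a ^ (b v c) = (a ^ b) v (a ^ c).
Check all 10^3 = 1000 ordered triples (a,b,c).
  e.g. a=a1, b=a2, c=a3: lhs=a1 != rhs=0
  e.g. a=a1, b=a2, c=a4: lhs=a1 != rhs=0
Total violating triples: 336


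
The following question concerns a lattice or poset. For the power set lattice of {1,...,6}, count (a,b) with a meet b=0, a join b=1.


Complement pair (a,b): a meet b = bottom, a join b = top.
Here: A intersect B = {} and A union B = {1,...,6}.
Pairs found: ({},{1,2,3,4,5,6}), ({1},{2,3,4,5,6}), ({2},{1,3,4,5,6}), ({3},{1,2,4,5,6}), ... (60 more)
Total ordered pairs: 64


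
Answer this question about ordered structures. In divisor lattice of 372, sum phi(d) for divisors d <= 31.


Divisors of 372 up to 31: [1, 2, 3, 4, 6, 12, 31]
phi values: [1, 1, 2, 2, 2, 4, 30]
Sum = 42


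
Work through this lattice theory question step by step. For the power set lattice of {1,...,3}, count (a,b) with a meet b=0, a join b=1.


Complement pair (a,b): a meet b = bottom, a join b = top.
Here: A intersect B = {} and A union B = {1,...,3}.
Pairs found: ({},{1,2,3}), ({1},{2,3}), ({2},{1,3}), ({3},{1,2}), ... (4 more)
Total ordered pairs: 8


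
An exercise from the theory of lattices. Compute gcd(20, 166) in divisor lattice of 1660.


In a divisor lattice, meet = gcd (greatest common divisor).
By Euclidean algorithm or factoring: gcd(20,166) = 2


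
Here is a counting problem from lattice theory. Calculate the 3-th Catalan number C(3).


C(n) = C(2n, n) / (n+1).
C(6, 3) = 20
C(3) = 20 / 4 = 5


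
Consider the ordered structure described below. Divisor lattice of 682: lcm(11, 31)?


Join=lcm.
gcd(11,31)=1
lcm=341


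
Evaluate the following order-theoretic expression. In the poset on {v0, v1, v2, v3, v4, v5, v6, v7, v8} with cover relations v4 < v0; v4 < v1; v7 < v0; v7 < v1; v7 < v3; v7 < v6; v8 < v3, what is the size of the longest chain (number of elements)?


A chain is a totally ordered subset; we count the number of elements in a maximum chain.
Compute, for each element x, the size of the longest chain ending at x:
  v2: 1
  v4: 1
  v5: 1
  v7: 1
  v8: 1
  v6: 2
  ...
A maximum chain: v4 < v0
Number of elements in the longest chain: 2


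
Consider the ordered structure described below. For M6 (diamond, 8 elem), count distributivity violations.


Distributive law: a ^ (b v c) = (a ^ b) v (a ^ c).
Check all 8^3 = 512 ordered triples (a,b,c).
  e.g. a=a1, b=a2, c=a3: lhs=a1 != rhs=0
  e.g. a=a1, b=a2, c=a4: lhs=a1 != rhs=0
Total violating triples: 120


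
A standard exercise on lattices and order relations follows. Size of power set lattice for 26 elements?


Power set = 2^n.
2^26 = 67108864


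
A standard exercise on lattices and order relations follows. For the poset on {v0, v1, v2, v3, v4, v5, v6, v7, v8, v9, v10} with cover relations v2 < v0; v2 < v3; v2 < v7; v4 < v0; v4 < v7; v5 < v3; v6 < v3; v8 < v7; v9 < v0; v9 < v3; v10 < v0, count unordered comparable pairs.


A comparable pair {a,b} has a < b or b < a in the order.
Count unordered pairs where one element is strictly below the other.
Examples: {v0,v2}, {v0,v4}, {v0,v9}, {v0,v10}, ...
Total comparable pairs: 11


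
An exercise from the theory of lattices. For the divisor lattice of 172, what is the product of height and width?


Height = length of longest chain minus 1; width = size of largest antichain.
A maximum chain: 1 | 43 | 86 | 172  (height 3).
A maximum antichain: {2, 43}  (width 2).
Product = 3 * 2 = 6


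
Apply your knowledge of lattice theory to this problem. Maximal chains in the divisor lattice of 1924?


A maximal chain goes from the minimum element to a maximal element via cover relations.
Counting all min-to-max paths in the cover graph.
Total maximal chains: 12


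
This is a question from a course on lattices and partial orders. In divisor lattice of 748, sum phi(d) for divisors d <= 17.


Divisors of 748 up to 17: [1, 2, 4, 11, 17]
phi values: [1, 1, 2, 10, 16]
Sum = 30


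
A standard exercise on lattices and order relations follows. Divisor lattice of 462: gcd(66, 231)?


Meet=gcd.
gcd(66,231)=33


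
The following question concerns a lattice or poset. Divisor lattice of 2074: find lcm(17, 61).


In a divisor lattice, join = lcm (least common multiple).
gcd(17,61) = 1
lcm(17,61) = 17*61/gcd = 1037/1 = 1037


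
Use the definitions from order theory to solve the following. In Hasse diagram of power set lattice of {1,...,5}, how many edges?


A cover relation a -< b holds when a < b with no c strictly between.
Cover relations:
  {} -< {1}
  {} -< {2}
  {} -< {3}
  {} -< {4}
  {} -< {5}
  {1} -< {1,2}
  {1} -< {1,3}
  {1} -< {1,4}
  ...72 more
Total: 80


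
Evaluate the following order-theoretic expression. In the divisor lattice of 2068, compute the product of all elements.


Divisors of 2068: [1, 2, 4, 11, 22, 44, 47, 94, 188, 517, 1034, 2068]
Product = n^(d(n)/2) = 2068^(12/2)
Product = 78217369548630298624


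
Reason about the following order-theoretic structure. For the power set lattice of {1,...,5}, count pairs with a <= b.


The order relation is {(a,b) : a <= b}, reflexive so it includes (a,a).
Examples: ({},{}), ({},{1,2}), ({},{1,2,3}), ({},{1,2,3,4}), ({},{1,2,3,4,5}), ...
Total ordered pairs: 243


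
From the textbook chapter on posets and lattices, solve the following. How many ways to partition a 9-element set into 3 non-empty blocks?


S(n,k) = k*S(n-1,k) + S(n-1,k-1).
S(8,3) = 966, S(8,2) = 127
S(9,3) = 3*966 + 127 = 2898 + 127
S(9,3) = 3025


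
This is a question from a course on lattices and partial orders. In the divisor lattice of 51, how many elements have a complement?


An element a is complemented if some b has a meet b = bottom, a join b = top.
a is complemented iff gcd(a, n/a)=1, i.e. a is a unitary divisor of 51.
Complemented elements: 1, 3, 17, 51
Count: 4


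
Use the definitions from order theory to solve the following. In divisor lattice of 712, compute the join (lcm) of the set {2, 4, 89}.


In a divisor lattice, join = lcm (least common multiple).
Compute lcm iteratively: start with first element, then lcm(current, next).
Elements: [2, 4, 89]
lcm(2,4) = 4
lcm(4,89) = 356
Final lcm = 356


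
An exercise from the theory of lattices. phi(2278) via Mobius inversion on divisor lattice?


phi(n) = n * prod_{p|n} (1 - 1/p).
Prime divisors of 2278: [2, 17, 67]
phi(2278) = 2278 * (1 - 1/2) * (1 - 1/17) * (1 - 1/67)
phi(2278) = 1056


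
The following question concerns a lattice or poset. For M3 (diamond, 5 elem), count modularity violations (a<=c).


Modular law: if a <= c then a v (b ^ c) = (a v b) ^ c.
Check all triples (a,b,c) with a <= c among 5 elements.
This lattice is modular (diamonds M_m and their chain-products are modular).
Total violating triples: 0


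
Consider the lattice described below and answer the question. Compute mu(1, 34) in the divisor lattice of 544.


In a divisor lattice, mu(a,b) = mu(b/a) where mu is the classical Mobius function.
b/a = 34/1 = 34
Prime factorization of 34: primes [2, 17]
34 is squarefree with 2 prime factor(s), so mu(34) = (-1)^2 = 1


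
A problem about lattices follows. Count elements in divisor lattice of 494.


Divisors of 494: [1, 2, 13, 19, 26, 38, 247, 494]
Count: 8


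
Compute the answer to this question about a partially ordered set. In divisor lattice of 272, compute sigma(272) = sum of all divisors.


sigma(n) = sum of divisors.
Divisors of 272: [1, 2, 4, 8, 16, 17, 34, 68, 136, 272]
Sum = 558


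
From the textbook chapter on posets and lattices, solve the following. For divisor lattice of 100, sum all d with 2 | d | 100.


Interval [2,100] in divisors of 100: [2, 4, 10, 20, 50, 100]
Sum = 186


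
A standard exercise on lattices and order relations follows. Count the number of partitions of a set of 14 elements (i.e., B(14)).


B(n) = number of set partitions of an n-element set.
B(n) satisfies the recurrence: B(n+1) = sum_k C(n,k)*B(k).
B(14) = 190899322


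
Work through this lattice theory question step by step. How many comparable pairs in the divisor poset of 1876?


A comparable pair {a,b} has a < b or b < a in the order.
Count unordered pairs where one element is strictly below the other.
Examples: {1,2}, {1,4}, {1,7}, {1,14}, ...
Total comparable pairs: 42


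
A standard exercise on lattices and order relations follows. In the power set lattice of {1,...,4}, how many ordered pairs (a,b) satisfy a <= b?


The order relation is {(a,b) : a <= b}, reflexive so it includes (a,a).
Examples: ({},{}), ({},{1,2}), ({},{1,2,3}), ({},{1,2,3,4}), ({},{1,2,4}), ...
Total ordered pairs: 81


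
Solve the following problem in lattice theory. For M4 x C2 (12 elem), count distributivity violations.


Distributive law: a ^ (b v c) = (a ^ b) v (a ^ c).
Check all 12^3 = 1728 ordered triples (a,b,c).
  e.g. a=(a1,0), b=(a2,0), c=(a3,0): lhs=(a1,0) != rhs=(0,0)
  e.g. a=(a1,0), b=(a2,0), c=(a3,1): lhs=(a1,0) != rhs=(0,0)
Total violating triples: 192


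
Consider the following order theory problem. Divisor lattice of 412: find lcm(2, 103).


In a divisor lattice, join = lcm (least common multiple).
gcd(2,103) = 1
lcm(2,103) = 2*103/gcd = 206/1 = 206


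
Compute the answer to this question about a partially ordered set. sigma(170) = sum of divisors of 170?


sigma(n) = sum of divisors.
Divisors of 170: [1, 2, 5, 10, 17, 34, 85, 170]
Sum = 324


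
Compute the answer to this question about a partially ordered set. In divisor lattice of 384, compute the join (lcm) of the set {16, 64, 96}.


In a divisor lattice, join = lcm (least common multiple).
Compute lcm iteratively: start with first element, then lcm(current, next).
Elements: [16, 64, 96]
lcm(16,64) = 64
lcm(64,96) = 192
Final lcm = 192


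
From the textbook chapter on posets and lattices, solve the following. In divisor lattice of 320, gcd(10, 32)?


Meet=gcd.
gcd(10,32)=2


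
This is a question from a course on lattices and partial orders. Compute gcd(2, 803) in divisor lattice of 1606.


In a divisor lattice, meet = gcd (greatest common divisor).
By Euclidean algorithm or factoring: gcd(2,803) = 1


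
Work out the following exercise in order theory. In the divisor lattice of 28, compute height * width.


Height = length of longest chain minus 1; width = size of largest antichain.
A maximum chain: 1 | 7 | 14 | 28  (height 3).
A maximum antichain: {2, 7}  (width 2).
Product = 3 * 2 = 6


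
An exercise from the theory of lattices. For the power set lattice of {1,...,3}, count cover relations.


A cover relation a -< b holds when a < b with no c strictly between.
Cover relations:
  {} -< {1}
  {} -< {2}
  {} -< {3}
  {1} -< {1,2}
  {1} -< {1,3}
  {2} -< {1,2}
  {2} -< {2,3}
  {3} -< {1,3}
  ...4 more
Total: 12


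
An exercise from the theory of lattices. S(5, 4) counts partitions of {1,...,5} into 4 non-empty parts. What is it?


S(n,k) = k*S(n-1,k) + S(n-1,k-1).
S(4,4) = 1, S(4,3) = 6
S(5,4) = 4*1 + 6 = 4 + 6
S(5,4) = 10


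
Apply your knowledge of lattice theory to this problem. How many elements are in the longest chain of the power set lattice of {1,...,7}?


A chain is a totally ordered subset; we count the number of elements in a maximum chain.
Compute, for each element x, the size of the longest chain ending at x:
  {}: 1
  {1}: 2
  {2}: 2
  {3}: 2
  {4}: 2
  {5}: 2
  ...
A maximum chain: {} < {1} < {1,2} < {1,2,3} < {1,2,3,4} < {1,2,3,4,5} < {1,2,3,4,5,6} < {1,2,3,4,5,6,7}
Number of elements in the longest chain: 8


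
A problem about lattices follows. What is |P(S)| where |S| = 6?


Power set = 2^n.
2^6 = 64


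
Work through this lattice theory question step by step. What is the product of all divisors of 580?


Divisors of 580: [1, 2, 4, 5, 10, 20, 29, 58, 116, 145, 290, 580]
Product = n^(d(n)/2) = 580^(12/2)
Product = 38068692544000000


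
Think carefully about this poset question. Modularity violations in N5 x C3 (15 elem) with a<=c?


Modular law: if a <= c then a v (b ^ c) = (a v b) ^ c.
Check all triples (a,b,c) with a <= c among 15 elements.
  e.g. a=(a,0), b=(c,0), c=(b,0): lhs=(a,0) != rhs=(b,0)
  e.g. a=(a,0), b=(c,1), c=(b,0): lhs=(a,0) != rhs=(b,0)
Total violating triples: 18


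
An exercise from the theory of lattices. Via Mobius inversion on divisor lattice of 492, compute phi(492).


phi(n) = n * prod_{p|n} (1 - 1/p).
Prime divisors of 492: [2, 3, 41]
phi(492) = 492 * (1 - 1/2) * (1 - 1/3) * (1 - 1/41)
phi(492) = 160


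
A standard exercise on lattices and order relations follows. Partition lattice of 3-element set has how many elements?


B(n) = number of set partitions of an n-element set.
B(n) satisfies the recurrence: B(n+1) = sum_k C(n,k)*B(k).
B(3) = 5


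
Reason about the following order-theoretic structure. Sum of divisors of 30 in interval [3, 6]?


Interval [3,6] in divisors of 30: [3, 6]
Sum = 9


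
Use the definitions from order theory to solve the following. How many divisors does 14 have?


Divisors of 14: [1, 2, 7, 14]
Count: 4


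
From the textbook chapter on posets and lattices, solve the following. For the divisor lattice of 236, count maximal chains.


A maximal chain goes from the minimum element to a maximal element via cover relations.
Counting all min-to-max paths in the cover graph.
Total maximal chains: 3


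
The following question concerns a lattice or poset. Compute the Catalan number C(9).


C(n) = C(2n, n) / (n+1).
C(18, 9) = 48620
C(9) = 48620 / 10 = 4862


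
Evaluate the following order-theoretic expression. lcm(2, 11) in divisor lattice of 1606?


Join=lcm.
gcd(2,11)=1
lcm=22


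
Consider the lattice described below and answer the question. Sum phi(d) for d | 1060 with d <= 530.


Divisors of 1060 up to 530: [1, 2, 4, 5, 10, 20, 53, 106, 212, 265, 530]
phi values: [1, 1, 2, 4, 4, 8, 52, 52, 104, 208, 208]
Sum = 644


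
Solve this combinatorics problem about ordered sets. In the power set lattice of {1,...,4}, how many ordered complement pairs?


Complement pair (a,b): a meet b = bottom, a join b = top.
Here: A intersect B = {} and A union B = {1,...,4}.
Pairs found: ({},{1,2,3,4}), ({1},{2,3,4}), ({2},{1,3,4}), ({3},{1,2,4}), ... (12 more)
Total ordered pairs: 16


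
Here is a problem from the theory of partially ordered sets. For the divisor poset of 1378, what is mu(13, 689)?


In a divisor lattice, mu(a,b) = mu(b/a) where mu is the classical Mobius function.
b/a = 689/13 = 53
Prime factorization of 53: primes [53]
53 is squarefree with 1 prime factor(s), so mu(53) = (-1)^1 = -1


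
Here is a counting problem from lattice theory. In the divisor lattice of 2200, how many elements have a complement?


An element a is complemented if some b has a meet b = bottom, a join b = top.
a is complemented iff gcd(a, n/a)=1, i.e. a is a unitary divisor of 2200.
Complemented elements: 1, 8, 11, 25, 88, 200, ... (2 more)
Count: 8


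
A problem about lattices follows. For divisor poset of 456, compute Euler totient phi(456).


phi(n) = n * prod_{p|n} (1 - 1/p).
Prime divisors of 456: [2, 3, 19]
phi(456) = 456 * (1 - 1/2) * (1 - 1/3) * (1 - 1/19)
phi(456) = 144


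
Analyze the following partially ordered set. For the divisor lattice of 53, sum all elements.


sigma(n) = sum of divisors.
Divisors of 53: [1, 53]
Sum = 54


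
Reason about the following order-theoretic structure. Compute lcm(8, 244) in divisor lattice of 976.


In a divisor lattice, join = lcm (least common multiple).
gcd(8,244) = 4
lcm(8,244) = 8*244/gcd = 1952/4 = 488


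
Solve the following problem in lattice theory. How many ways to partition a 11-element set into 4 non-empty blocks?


S(n,k) = k*S(n-1,k) + S(n-1,k-1).
S(10,4) = 34105, S(10,3) = 9330
S(11,4) = 4*34105 + 9330 = 136420 + 9330
S(11,4) = 145750


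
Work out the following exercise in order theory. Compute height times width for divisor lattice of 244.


Height = length of longest chain minus 1; width = size of largest antichain.
A maximum chain: 1 | 61 | 122 | 244  (height 3).
A maximum antichain: {2, 61}  (width 2).
Product = 3 * 2 = 6


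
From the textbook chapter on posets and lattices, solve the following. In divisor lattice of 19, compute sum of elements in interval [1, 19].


Interval [1,19] in divisors of 19: [1, 19]
Sum = 20


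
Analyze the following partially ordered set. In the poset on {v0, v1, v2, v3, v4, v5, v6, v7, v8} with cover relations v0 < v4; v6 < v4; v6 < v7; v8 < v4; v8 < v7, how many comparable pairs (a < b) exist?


A comparable pair {a,b} has a < b or b < a in the order.
Count unordered pairs where one element is strictly below the other.
Examples: {v0,v4}, {v4,v6}, {v4,v8}, {v6,v7}, ...
Total comparable pairs: 5


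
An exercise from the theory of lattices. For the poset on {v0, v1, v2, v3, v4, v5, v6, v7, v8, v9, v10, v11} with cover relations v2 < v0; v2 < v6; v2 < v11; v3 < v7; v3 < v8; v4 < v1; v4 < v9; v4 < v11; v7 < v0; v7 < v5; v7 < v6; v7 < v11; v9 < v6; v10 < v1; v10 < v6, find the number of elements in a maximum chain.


A chain is a totally ordered subset; we count the number of elements in a maximum chain.
Compute, for each element x, the size of the longest chain ending at x:
  v2: 1
  v3: 1
  v4: 1
  v10: 1
  v7: 2
  v8: 2
  ...
A maximum chain: v3 < v7 < v0
Number of elements in the longest chain: 3


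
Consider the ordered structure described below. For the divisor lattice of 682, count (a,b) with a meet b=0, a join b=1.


Complement pair (a,b): a meet b = bottom, a join b = top.
Here: gcd(a,b)=1 and lcm(a,b)=682, i.e. a*b=682 with a,b coprime.
Pairs found: (1,682), (2,341), (11,62), (22,31), ... (4 more)
Total ordered pairs: 8


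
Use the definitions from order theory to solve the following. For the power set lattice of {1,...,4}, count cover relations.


A cover relation a -< b holds when a < b with no c strictly between.
Cover relations:
  {} -< {1}
  {} -< {2}
  {} -< {3}
  {} -< {4}
  {1} -< {1,2}
  {1} -< {1,3}
  {1} -< {1,4}
  {2} -< {1,2}
  ...24 more
Total: 32


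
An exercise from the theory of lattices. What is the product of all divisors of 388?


Divisors of 388: [1, 2, 4, 97, 194, 388]
Product = n^(d(n)/2) = 388^(6/2)
Product = 58411072


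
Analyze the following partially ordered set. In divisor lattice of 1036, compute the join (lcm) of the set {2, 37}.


In a divisor lattice, join = lcm (least common multiple).
Compute lcm iteratively: start with first element, then lcm(current, next).
Elements: [2, 37]
lcm(2,37) = 74
Final lcm = 74


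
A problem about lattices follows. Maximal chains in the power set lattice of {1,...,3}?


A maximal chain goes from the minimum element to a maximal element via cover relations.
Counting all min-to-max paths in the cover graph.
Total maximal chains: 6


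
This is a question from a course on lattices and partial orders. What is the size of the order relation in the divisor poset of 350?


The order relation is {(a,b) : a <= b}, reflexive so it includes (a,a).
Examples: (1,1), (1,10), (1,14), (1,175), (1,2), ...
Total ordered pairs: 54


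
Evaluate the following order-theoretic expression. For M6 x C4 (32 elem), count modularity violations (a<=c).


Modular law: if a <= c then a v (b ^ c) = (a v b) ^ c.
Check all triples (a,b,c) with a <= c among 32 elements.
This lattice is modular (diamonds M_m and their chain-products are modular).
Total violating triples: 0


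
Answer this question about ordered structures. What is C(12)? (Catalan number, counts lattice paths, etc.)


C(n) = C(2n, n) / (n+1).
C(24, 12) = 2704156
C(12) = 2704156 / 13 = 208012


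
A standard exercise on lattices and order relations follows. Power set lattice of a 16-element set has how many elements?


Power set = 2^n.
2^16 = 65536


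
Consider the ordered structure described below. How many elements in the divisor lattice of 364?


Divisors of 364: [1, 2, 4, 7, 13, 14, 26, 28, 52, 91, 182, 364]
Count: 12


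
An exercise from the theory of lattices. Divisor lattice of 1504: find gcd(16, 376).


In a divisor lattice, meet = gcd (greatest common divisor).
By Euclidean algorithm or factoring: gcd(16,376) = 8


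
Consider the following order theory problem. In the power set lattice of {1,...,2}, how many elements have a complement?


An element a is complemented if some b has a meet b = bottom, a join b = top.
every subset A has complement S\A, so all elements are complemented.
Complemented elements: {}, {1}, {2}, {1,2}
Count: 4


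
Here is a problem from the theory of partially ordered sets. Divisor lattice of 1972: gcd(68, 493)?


Meet=gcd.
gcd(68,493)=17


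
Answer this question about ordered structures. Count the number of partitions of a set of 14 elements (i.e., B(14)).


B(n) = number of set partitions of an n-element set.
B(n) satisfies the recurrence: B(n+1) = sum_k C(n,k)*B(k).
B(14) = 190899322


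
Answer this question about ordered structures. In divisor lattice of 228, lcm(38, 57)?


Join=lcm.
gcd(38,57)=19
lcm=114


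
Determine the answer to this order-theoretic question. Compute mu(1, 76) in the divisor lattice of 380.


In a divisor lattice, mu(a,b) = mu(b/a) where mu is the classical Mobius function.
b/a = 76/1 = 76
Prime factorization of 76: primes [2, 19]
76 is not squarefree, so mu(76) = 0


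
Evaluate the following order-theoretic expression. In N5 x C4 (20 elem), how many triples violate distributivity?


Distributive law: a ^ (b v c) = (a ^ b) v (a ^ c).
Check all 20^3 = 8000 ordered triples (a,b,c).
  e.g. a=(b,0), b=(a,0), c=(c,0): lhs=(b,0) != rhs=(a,0)
  e.g. a=(b,0), b=(a,0), c=(c,1): lhs=(b,0) != rhs=(a,0)
Total violating triples: 128


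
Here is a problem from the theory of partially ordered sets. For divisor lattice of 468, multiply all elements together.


Divisors of 468: [1, 2, 3, 4, 6, 9, 12, 13, 18, 26, 36, 39, 52, 78, 117, 156, 234, 468]
Product = n^(d(n)/2) = 468^(18/2)
Product = 1076992496812124640903168


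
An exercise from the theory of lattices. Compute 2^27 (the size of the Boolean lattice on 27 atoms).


Power set = 2^n.
2^27 = 134217728


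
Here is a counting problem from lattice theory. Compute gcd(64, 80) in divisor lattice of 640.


In a divisor lattice, meet = gcd (greatest common divisor).
By Euclidean algorithm or factoring: gcd(64,80) = 16


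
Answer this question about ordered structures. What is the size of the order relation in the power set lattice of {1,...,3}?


The order relation is {(a,b) : a <= b}, reflexive so it includes (a,a).
Examples: ({},{}), ({},{1,2}), ({},{1,2,3}), ({},{1,3}), ({},{1}), ...
Total ordered pairs: 27


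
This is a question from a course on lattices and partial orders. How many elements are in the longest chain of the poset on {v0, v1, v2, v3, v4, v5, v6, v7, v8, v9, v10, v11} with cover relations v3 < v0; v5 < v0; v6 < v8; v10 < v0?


A chain is a totally ordered subset; we count the number of elements in a maximum chain.
Compute, for each element x, the size of the longest chain ending at x:
  v1: 1
  v2: 1
  v3: 1
  v4: 1
  v5: 1
  v6: 1
  ...
A maximum chain: v3 < v0
Number of elements in the longest chain: 2


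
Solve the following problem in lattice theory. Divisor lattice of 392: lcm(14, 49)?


Join=lcm.
gcd(14,49)=7
lcm=98


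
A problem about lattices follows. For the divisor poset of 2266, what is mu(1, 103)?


In a divisor lattice, mu(a,b) = mu(b/a) where mu is the classical Mobius function.
b/a = 103/1 = 103
Prime factorization of 103: primes [103]
103 is squarefree with 1 prime factor(s), so mu(103) = (-1)^1 = -1


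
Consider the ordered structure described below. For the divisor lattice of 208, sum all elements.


sigma(n) = sum of divisors.
Divisors of 208: [1, 2, 4, 8, 13, 16, 26, 52, 104, 208]
Sum = 434


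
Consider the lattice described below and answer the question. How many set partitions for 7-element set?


B(n) = number of set partitions of an n-element set.
B(n) satisfies the recurrence: B(n+1) = sum_k C(n,k)*B(k).
B(7) = 877


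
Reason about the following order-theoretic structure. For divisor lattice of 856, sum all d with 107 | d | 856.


Interval [107,856] in divisors of 856: [107, 214, 428, 856]
Sum = 1605


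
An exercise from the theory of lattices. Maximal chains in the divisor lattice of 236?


A maximal chain goes from the minimum element to a maximal element via cover relations.
Counting all min-to-max paths in the cover graph.
Total maximal chains: 3


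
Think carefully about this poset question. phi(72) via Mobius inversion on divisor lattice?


phi(n) = n * prod_{p|n} (1 - 1/p).
Prime divisors of 72: [2, 3]
phi(72) = 72 * (1 - 1/2) * (1 - 1/3)
phi(72) = 24


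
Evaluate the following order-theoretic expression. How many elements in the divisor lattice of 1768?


Divisors of 1768: [1, 2, 4, 8, 13, 17, 26, 34, 52, 68, 104, 136, 221, 442, 884, 1768]
Count: 16


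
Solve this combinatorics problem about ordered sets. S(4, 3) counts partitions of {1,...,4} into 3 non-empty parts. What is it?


S(n,k) = k*S(n-1,k) + S(n-1,k-1).
S(3,3) = 1, S(3,2) = 3
S(4,3) = 3*1 + 3 = 3 + 3
S(4,3) = 6


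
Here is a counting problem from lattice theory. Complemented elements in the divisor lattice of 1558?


An element a is complemented if some b has a meet b = bottom, a join b = top.
a is complemented iff gcd(a, n/a)=1, i.e. a is a unitary divisor of 1558.
Complemented elements: 1, 2, 19, 38, 41, 82, ... (2 more)
Count: 8


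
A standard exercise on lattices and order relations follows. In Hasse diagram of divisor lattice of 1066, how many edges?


A cover relation a -< b holds when a < b with no c strictly between.
Cover relations:
  1 -< 2
  1 -< 13
  1 -< 41
  2 -< 26
  2 -< 82
  13 -< 26
  13 -< 533
  26 -< 1066
  ...4 more
Total: 12


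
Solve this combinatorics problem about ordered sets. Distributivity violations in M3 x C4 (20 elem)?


Distributive law: a ^ (b v c) = (a ^ b) v (a ^ c).
Check all 20^3 = 8000 ordered triples (a,b,c).
  e.g. a=(a1,0), b=(a2,0), c=(a3,0): lhs=(a1,0) != rhs=(0,0)
  e.g. a=(a1,0), b=(a2,0), c=(a3,1): lhs=(a1,0) != rhs=(0,0)
Total violating triples: 384


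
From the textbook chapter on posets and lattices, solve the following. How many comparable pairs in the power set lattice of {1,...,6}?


A comparable pair {a,b} has a < b or b < a in the order.
Count unordered pairs where one element is strictly below the other.
Examples: {{},{1}}, {{},{2}}, {{},{3}}, {{},{4}}, ...
Total comparable pairs: 665


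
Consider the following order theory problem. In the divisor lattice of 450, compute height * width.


Height = length of longest chain minus 1; width = size of largest antichain.
A maximum chain: 1 | 5 | 25 | 75 | 225 | 450  (height 5).
A maximum antichain: {6, 9, 10, 15, 25}  (width 5).
Product = 5 * 5 = 25


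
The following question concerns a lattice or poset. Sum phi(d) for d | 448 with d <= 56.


Divisors of 448 up to 56: [1, 2, 4, 7, 8, 14, 16, 28, 32, 56]
phi values: [1, 1, 2, 6, 4, 6, 8, 12, 16, 24]
Sum = 80


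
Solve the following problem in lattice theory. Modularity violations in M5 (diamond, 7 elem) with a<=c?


Modular law: if a <= c then a v (b ^ c) = (a v b) ^ c.
Check all triples (a,b,c) with a <= c among 7 elements.
This lattice is modular (diamonds M_m and their chain-products are modular).
Total violating triples: 0


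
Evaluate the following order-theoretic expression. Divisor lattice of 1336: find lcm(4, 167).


In a divisor lattice, join = lcm (least common multiple).
gcd(4,167) = 1
lcm(4,167) = 4*167/gcd = 668/1 = 668


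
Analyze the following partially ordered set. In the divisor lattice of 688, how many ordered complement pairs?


Complement pair (a,b): a meet b = bottom, a join b = top.
Here: gcd(a,b)=1 and lcm(a,b)=688, i.e. a*b=688 with a,b coprime.
Pairs found: (1,688), (16,43), (43,16), (688,1)
Total ordered pairs: 4


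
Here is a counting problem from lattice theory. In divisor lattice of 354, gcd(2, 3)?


Meet=gcd.
gcd(2,3)=1


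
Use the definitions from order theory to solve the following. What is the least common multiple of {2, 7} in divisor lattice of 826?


In a divisor lattice, join = lcm (least common multiple).
Compute lcm iteratively: start with first element, then lcm(current, next).
Elements: [2, 7]
lcm(2,7) = 14
Final lcm = 14
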